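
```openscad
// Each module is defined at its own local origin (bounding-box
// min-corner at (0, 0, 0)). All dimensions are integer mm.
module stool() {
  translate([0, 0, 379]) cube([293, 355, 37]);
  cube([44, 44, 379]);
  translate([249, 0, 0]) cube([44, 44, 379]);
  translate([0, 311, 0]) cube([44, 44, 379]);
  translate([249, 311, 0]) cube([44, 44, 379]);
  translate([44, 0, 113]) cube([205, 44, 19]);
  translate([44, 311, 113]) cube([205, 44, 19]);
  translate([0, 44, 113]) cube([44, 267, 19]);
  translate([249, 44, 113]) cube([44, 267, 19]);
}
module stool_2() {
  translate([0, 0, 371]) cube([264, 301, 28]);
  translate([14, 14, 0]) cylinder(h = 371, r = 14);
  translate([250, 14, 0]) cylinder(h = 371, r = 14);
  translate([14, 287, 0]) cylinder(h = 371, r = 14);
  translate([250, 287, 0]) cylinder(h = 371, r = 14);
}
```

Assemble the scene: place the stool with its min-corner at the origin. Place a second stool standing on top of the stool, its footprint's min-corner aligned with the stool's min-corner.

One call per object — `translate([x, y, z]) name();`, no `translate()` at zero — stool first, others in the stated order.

stool();
translate([0, 0, 416]) stool_2();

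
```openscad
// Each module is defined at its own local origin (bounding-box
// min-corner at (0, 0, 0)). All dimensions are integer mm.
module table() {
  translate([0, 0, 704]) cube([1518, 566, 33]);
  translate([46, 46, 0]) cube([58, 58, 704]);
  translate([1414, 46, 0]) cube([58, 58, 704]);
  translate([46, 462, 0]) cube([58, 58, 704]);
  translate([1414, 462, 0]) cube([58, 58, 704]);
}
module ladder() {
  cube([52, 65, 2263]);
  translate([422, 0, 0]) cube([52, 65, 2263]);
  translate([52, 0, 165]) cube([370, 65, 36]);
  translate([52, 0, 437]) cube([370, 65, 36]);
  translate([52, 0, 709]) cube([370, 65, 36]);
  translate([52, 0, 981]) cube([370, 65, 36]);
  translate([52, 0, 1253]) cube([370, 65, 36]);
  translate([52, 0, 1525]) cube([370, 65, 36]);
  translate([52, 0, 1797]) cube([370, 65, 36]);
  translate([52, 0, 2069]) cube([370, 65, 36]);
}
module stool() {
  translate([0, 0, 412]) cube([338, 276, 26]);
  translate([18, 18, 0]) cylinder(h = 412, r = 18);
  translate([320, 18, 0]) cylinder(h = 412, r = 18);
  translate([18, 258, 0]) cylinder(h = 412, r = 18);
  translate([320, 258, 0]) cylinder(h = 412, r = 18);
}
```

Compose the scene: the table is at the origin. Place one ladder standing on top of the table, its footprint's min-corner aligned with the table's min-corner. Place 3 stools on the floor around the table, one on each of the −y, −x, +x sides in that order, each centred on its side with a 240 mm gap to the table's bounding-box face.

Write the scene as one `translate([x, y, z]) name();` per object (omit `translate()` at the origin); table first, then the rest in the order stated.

table();
translate([0, 0, 737]) ladder();
translate([590, -516, 0]) stool();
translate([-578, 145, 0]) stool();
translate([1758, 145, 0]) stool();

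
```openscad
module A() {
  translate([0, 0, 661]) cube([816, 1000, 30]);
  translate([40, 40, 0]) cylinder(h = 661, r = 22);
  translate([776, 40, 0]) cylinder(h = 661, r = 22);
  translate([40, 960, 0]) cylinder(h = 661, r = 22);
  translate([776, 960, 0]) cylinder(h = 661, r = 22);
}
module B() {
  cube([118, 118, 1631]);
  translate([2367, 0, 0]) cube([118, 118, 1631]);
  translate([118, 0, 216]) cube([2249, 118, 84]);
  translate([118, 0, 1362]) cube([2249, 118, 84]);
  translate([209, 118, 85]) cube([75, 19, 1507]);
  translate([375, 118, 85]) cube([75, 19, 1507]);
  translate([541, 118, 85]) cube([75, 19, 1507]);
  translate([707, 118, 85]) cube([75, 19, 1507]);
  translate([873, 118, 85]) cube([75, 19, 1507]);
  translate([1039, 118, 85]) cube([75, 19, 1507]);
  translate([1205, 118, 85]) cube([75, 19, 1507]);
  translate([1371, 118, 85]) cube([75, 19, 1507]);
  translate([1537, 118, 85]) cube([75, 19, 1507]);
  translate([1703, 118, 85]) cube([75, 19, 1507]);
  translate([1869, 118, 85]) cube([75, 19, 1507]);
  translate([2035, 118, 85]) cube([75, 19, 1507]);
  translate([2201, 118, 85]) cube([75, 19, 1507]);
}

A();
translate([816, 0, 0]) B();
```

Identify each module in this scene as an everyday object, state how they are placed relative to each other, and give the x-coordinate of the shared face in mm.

A is a table. B is a fence section. The fence section is against the table's +x side, with their −y faces flush. The x-coordinate of the shared face is 816 mm.

The table's +x face and the fence section's −x face are both at x = 816 mm.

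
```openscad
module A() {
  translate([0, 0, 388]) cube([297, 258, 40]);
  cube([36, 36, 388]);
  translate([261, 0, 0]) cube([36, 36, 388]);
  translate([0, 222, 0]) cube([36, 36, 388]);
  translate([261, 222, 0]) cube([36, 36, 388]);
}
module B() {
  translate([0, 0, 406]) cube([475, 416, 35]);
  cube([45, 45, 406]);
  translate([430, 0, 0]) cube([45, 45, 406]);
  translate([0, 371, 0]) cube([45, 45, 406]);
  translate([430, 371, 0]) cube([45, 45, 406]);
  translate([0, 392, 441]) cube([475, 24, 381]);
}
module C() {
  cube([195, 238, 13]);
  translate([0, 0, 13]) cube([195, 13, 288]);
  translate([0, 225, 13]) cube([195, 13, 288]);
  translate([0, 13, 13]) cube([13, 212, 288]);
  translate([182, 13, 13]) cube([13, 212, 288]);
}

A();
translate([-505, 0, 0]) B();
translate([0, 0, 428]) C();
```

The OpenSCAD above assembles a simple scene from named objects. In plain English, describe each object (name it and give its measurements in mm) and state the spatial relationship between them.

A is a simple wooden stool: a rectangular seat 297 mm (x) by 258 mm (y), 40 mm thick, top face at z = 428 mm, on four square legs, each 36×36 mm in cross-section. The legs rest on z = 0, each flush with a corner of the seat.

B is a chair: 475×416 mm seat, 35 mm thick, top at z = 441 mm, on four 45 mm square corner legs flush with the seat edges. A 24 mm thick backrest slab spans the full seat width, extending 381 mm above the seat top, its back face flush with the seat's +y edge.

C is an open-topped rectangular box: outside dimensions 195×238×301 mm, with a uniform wall and base thickness of 13 mm. The base is a full 195×238 slab on the floor; four walls sit on top of the base. The front and back walls (the −y and +y sides) span the full width; the two side walls fit between them.

The chair is on the floor beside the stool on its −x side. The open box is on top of the stool.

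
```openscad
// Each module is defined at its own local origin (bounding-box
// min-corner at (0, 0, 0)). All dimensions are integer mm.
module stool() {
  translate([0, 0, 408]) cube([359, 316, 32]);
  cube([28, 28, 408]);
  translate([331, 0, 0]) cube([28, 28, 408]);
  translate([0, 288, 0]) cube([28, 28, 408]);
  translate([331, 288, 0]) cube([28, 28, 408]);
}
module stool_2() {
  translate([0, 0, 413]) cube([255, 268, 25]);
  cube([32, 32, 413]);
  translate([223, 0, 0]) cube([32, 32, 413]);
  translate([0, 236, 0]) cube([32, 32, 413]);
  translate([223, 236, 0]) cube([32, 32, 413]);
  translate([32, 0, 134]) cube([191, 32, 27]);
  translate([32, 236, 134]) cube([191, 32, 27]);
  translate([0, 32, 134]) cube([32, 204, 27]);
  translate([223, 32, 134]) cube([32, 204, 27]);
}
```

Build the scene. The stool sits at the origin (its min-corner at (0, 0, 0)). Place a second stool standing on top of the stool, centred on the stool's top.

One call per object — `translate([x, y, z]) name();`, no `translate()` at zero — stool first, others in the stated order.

stool();
translate([52, 24, 440]) stool_2();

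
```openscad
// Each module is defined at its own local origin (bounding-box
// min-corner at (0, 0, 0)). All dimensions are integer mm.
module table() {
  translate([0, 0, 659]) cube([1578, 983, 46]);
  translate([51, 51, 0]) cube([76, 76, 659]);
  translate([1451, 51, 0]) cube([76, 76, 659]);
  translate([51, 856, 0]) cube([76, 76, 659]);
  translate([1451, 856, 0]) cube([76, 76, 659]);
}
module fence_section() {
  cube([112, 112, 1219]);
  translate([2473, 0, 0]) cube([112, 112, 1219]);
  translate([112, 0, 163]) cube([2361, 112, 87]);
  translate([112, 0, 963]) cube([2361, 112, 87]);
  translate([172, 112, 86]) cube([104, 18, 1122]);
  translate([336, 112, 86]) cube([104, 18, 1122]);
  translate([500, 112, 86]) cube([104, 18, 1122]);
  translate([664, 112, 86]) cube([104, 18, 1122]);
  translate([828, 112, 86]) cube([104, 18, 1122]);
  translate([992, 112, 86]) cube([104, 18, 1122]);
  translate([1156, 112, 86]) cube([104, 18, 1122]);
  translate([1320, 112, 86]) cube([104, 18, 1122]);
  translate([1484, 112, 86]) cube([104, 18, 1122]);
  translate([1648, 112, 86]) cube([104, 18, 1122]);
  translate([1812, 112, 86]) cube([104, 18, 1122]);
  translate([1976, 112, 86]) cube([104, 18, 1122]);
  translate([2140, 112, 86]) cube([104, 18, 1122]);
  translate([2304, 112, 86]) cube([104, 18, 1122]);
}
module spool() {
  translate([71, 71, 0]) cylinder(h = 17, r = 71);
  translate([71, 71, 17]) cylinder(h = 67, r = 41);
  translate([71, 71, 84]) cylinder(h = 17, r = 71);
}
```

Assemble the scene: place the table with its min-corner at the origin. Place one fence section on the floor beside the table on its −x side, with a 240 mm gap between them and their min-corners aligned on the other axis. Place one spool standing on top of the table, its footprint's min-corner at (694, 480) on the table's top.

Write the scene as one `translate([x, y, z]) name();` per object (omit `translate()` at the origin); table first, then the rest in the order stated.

table();
translate([-2825, 0, 0]) fence_section();
translate([694, 480, 705]) spool();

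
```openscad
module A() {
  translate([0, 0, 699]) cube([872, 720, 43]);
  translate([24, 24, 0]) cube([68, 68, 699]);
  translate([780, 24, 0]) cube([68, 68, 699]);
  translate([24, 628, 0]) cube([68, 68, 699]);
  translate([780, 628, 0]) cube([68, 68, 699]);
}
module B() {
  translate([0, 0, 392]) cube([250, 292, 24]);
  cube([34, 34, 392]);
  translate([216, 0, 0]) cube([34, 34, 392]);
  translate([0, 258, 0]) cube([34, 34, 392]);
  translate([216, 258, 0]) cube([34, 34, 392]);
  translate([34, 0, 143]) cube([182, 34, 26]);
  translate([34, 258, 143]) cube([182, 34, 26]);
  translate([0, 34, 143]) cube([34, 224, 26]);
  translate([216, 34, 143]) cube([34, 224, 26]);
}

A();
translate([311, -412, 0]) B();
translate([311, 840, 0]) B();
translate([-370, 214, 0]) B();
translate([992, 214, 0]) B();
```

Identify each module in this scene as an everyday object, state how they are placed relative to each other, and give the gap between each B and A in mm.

A is a table. B is a stool. Four stools sit around the table at the −y, +y, −x, +x sides. The gap between each stool and the table is 120 mm.

Each stool's nearest face is 120 mm from the table's bounding box.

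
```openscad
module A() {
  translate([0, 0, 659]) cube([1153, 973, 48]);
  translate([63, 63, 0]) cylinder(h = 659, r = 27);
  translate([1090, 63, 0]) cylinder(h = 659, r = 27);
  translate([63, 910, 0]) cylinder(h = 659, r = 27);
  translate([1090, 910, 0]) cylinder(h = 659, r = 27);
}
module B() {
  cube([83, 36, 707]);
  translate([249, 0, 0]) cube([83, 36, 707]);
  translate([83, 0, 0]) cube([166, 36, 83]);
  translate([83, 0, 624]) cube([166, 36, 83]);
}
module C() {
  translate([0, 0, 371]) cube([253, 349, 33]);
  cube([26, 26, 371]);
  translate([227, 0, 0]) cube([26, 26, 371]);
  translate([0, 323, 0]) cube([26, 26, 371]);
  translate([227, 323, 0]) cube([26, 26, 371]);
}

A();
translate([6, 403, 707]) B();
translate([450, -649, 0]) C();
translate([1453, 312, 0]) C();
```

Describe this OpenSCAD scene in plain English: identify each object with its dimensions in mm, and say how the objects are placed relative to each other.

A is a rectangular dining table. The top is 1153×973×48 mm with its upper surface at z = 707 mm. It stands on four round legs of 54 mm diameter, each leg's bounding box inset 36 mm from the nearest pair of top edges, running from the floor to the underside of the top.

B is a picture frame with a 166×541 mm rectangular opening (x by z) and a uniform 83 mm border on every side. Frame depth is 36 mm along y. It is built from two vertical stiles running the full outside height and two horizontal rails spanning the gap between the stiles.

C is a simple wooden stool: a rectangular seat 253 mm (x) by 349 mm (y), 33 mm thick, top face at z = 404 mm, on four square legs, each 26×26 mm in cross-section. The legs rest on z = 0, each flush with a corner of the seat.

The picture frame is on top of the table. Two stools sit around the table at the −y, +x sides.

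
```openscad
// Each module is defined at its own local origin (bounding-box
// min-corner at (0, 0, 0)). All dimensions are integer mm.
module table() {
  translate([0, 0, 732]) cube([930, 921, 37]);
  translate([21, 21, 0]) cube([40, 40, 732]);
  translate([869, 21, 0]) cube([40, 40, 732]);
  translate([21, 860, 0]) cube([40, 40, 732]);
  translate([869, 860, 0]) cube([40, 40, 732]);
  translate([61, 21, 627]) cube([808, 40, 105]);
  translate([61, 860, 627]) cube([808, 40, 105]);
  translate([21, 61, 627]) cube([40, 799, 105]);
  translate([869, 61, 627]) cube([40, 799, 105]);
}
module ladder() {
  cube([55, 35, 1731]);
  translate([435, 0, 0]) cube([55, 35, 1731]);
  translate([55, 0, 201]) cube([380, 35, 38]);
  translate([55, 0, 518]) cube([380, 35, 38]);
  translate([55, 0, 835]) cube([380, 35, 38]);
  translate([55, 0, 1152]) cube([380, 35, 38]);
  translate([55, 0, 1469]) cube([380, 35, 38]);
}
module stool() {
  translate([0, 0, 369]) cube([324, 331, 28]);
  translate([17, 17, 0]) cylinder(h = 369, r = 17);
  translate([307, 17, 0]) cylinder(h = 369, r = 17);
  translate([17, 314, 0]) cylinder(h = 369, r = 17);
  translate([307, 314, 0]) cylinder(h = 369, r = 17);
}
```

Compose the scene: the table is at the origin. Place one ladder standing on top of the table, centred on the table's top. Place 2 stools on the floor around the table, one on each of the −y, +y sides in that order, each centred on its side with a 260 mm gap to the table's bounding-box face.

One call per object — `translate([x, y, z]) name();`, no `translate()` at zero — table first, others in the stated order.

table();
translate([220, 443, 769]) ladder();
translate([303, -591, 0]) stool();
translate([303, 1181, 0]) stool();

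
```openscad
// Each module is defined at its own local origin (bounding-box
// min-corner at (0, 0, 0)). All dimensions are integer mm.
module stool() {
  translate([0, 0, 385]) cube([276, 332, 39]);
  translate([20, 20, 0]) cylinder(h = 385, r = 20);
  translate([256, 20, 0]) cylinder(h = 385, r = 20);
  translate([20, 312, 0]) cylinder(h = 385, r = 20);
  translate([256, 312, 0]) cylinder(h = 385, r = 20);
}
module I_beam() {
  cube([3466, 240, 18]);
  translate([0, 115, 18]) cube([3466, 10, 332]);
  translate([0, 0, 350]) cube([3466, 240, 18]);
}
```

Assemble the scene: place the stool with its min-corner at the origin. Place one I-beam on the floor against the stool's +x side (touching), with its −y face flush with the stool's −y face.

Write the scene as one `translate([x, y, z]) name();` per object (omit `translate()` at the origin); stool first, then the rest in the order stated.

stool();
translate([276, 0, 0]) I_beam();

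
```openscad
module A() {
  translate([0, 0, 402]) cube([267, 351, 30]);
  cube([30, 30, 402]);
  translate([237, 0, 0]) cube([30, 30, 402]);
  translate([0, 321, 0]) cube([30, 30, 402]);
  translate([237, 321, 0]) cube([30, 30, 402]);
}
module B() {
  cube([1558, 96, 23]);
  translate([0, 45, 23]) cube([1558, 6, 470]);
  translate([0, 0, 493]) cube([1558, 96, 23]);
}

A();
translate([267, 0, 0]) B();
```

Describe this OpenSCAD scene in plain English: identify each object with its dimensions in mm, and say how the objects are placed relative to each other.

A is a simple wooden stool: a rectangular seat 267 mm (x) by 351 mm (y), 30 mm thick, top face at z = 432 mm, on four square legs, each 30×30 mm in cross-section. The legs rest on z = 0, each flush with a corner of the seat.

B is an I-beam lying along x, 1558 mm long. Overall section height 516 mm. Two flanges 96 mm wide (y) and 23 mm thick, one on the floor and one at the top; a web 6 mm thick runs between them, centred on the flange width.

The I-beam is against the stool's +x side, with their −y faces flush.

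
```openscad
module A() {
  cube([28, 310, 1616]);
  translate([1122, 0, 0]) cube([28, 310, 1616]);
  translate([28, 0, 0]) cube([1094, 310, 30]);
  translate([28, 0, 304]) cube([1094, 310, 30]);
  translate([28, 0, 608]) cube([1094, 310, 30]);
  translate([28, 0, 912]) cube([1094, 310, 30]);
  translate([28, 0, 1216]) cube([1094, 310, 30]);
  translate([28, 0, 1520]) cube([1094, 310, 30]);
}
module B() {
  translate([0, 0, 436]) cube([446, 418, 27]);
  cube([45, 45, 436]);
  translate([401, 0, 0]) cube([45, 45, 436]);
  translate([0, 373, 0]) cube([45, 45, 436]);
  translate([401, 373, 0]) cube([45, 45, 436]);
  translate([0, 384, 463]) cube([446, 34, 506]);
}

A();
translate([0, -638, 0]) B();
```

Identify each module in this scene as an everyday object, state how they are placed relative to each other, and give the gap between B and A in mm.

The chair's nearest face is 220 mm from the bookshelf's −y face.

A is a bookshelf. B is a chair. The chair is on the floor beside the bookshelf on its −y side. The gap between the chair and the bookshelf is 220 mm.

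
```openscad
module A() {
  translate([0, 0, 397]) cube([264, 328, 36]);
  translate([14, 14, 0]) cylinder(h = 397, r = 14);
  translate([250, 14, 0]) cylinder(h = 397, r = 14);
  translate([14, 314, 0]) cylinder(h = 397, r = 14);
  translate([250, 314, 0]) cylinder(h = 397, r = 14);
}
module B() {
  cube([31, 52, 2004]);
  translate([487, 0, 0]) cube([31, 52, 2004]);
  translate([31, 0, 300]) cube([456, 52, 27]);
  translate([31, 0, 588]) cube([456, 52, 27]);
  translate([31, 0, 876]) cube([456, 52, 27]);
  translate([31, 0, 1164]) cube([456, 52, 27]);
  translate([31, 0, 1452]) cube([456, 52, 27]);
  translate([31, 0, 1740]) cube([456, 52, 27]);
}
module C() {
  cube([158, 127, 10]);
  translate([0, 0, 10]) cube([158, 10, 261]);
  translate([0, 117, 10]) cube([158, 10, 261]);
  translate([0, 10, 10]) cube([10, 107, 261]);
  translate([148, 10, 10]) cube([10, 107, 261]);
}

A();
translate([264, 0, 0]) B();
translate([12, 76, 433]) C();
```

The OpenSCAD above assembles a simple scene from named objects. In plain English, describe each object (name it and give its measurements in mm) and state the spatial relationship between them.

A is a four-legged stool. The seat is a 264×328×36 mm slab whose top surface is at z = 433 mm; four round legs, each 28 mm in diameter, run from the floor (z = 0) to the underside of the seat, each leg's axis is inset half a diameter from the nearest pair of seat edges (so the leg's bounding box is flush with the corner).

B is a straight ladder. Two 31×52 mm vertical rails, 2004 mm tall, stand 518 mm apart (outside-to-outside) with their front faces coplanar on the −y side. 6 rungs, each 52 mm deep and 27 mm tall, span between the inner faces of the rails, front faces flush with the rails. The lowest rung's underside is at z = 300 mm and rungs are spaced 288 mm apart (underside to underside).

C is an open storage box with external size 158×127×271 mm and wall thickness 10 mm (the base is also 10 mm thick). The base covers the whole footprint; the four walls stand on the base, with the y-facing walls full-width and the x-facing walls fitting between their inner faces.

The ladder is against the stool's +x side, with their −y faces flush. The open box is on top of the stool.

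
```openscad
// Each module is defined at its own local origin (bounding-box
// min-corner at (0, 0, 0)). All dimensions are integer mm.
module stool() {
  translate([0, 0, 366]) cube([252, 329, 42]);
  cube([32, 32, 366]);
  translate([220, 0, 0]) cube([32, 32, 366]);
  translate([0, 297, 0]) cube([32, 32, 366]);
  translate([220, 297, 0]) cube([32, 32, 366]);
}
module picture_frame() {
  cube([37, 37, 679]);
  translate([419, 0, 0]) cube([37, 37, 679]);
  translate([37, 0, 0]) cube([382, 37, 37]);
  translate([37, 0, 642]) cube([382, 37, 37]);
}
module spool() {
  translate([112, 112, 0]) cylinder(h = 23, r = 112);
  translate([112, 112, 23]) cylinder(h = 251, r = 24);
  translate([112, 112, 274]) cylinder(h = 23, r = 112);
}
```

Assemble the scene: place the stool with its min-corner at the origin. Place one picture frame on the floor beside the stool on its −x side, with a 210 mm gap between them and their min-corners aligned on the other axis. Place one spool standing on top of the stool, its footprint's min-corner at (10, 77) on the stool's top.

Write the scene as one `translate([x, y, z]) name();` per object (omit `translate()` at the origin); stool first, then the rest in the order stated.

stool();
translate([-666, 0, 0]) picture_frame();
translate([10, 77, 408]) spool();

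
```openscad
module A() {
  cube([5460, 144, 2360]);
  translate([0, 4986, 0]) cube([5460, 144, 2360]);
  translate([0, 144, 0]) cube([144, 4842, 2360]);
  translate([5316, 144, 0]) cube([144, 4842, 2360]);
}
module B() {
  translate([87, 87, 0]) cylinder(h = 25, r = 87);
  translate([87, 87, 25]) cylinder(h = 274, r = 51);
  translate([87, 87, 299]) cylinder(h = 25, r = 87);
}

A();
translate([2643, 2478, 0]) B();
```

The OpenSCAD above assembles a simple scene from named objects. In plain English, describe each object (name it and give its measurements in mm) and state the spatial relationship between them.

A is the wall frame of a small rectangular building: four walls, each 2360 mm tall and 144 mm thick, enclosing a footprint 5460 mm (x) by 5130 mm (y) outside-to-outside, with no floor or roof. The front and back walls (the −y and +y sides) span the full width; the two side walls fit between them.

B is a spool: two coaxial disc flanges of radius 87 mm and thickness 25 mm, joined by a core cylinder of radius 51 mm and height 274 mm. The lower flange rests on z = 0 and the three cylinders share a vertical axis.

The spool sits inside the house frame, centred.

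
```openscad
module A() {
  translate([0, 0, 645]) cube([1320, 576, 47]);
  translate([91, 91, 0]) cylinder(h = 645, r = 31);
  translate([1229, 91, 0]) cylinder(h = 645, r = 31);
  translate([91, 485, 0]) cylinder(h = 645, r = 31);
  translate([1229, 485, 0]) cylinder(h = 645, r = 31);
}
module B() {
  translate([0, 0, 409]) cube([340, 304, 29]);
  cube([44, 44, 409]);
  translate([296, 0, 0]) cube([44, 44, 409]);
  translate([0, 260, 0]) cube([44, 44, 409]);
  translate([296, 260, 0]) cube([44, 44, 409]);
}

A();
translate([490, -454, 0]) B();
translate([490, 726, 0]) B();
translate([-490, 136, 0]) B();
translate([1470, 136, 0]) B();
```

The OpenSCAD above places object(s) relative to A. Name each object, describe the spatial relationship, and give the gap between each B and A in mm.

Each stool's nearest face is 150 mm from the table's bounding box.

A is a table. B is a stool. Four stools sit around the table at the −y, +y, −x, +x sides. The gap between each stool and the table is 150 mm.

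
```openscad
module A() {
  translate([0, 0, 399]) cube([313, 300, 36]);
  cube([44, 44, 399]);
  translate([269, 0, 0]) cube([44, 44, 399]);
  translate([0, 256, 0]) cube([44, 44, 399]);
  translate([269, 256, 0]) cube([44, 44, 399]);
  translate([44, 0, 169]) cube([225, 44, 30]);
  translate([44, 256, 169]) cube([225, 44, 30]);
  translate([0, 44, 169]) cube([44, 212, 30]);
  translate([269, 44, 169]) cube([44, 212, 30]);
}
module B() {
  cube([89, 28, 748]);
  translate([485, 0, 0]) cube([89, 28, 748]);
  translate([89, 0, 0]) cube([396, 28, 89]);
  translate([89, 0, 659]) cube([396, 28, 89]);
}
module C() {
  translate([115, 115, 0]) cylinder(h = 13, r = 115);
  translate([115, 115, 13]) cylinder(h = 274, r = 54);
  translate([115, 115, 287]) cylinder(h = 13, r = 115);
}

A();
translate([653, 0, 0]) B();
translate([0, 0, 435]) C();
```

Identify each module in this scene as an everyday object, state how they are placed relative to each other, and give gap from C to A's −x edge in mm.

The spool's min-x is at 0; the stool's min-x is 0; gap = 0 mm.

A is a stool. B is a picture frame. C is a spool. The picture frame is on the floor beside the stool on its +x side. The spool is on top of the stool. The gap from the spool to the stool's −x edge is 0 mm.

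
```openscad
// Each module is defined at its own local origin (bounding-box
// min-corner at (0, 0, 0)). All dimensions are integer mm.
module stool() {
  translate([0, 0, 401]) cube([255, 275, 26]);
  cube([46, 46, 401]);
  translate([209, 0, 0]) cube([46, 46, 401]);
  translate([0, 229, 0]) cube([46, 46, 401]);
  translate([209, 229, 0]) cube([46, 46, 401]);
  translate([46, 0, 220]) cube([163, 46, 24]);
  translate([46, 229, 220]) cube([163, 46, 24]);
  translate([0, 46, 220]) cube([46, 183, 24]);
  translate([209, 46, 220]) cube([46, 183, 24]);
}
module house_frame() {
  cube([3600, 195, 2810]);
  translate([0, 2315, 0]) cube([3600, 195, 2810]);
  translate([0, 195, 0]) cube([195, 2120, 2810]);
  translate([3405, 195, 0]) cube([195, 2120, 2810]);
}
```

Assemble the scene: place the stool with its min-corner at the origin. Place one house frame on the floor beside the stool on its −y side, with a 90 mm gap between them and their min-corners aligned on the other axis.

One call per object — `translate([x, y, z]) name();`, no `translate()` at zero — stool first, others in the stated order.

stool();
translate([0, -2600, 0]) house_frame();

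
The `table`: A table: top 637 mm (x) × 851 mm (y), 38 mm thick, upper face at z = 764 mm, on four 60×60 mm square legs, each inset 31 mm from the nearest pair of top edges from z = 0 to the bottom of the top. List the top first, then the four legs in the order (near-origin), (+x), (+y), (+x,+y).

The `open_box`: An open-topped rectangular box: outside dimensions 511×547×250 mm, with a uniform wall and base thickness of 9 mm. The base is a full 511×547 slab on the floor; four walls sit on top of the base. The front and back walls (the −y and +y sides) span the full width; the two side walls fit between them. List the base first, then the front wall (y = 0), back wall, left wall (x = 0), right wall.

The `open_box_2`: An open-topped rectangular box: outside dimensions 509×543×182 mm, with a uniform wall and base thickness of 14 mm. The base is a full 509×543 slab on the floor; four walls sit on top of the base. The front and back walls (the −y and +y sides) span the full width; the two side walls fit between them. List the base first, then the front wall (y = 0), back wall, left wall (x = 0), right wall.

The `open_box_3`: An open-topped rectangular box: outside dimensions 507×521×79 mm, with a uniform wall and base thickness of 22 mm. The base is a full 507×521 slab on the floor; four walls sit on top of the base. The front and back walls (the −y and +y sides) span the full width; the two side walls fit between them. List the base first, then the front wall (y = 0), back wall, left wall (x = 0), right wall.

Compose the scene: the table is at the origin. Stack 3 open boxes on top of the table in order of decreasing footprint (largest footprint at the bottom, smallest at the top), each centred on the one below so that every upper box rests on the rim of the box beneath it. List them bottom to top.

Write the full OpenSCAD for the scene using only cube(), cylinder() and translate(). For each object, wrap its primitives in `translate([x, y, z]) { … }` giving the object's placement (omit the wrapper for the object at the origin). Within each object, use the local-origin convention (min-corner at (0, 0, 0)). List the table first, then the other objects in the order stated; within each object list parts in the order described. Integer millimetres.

translate([0, 0, 726]) cube([637, 851, 38]);
translate([31, 31, 0]) cube([60, 60, 726]);
translate([546, 31, 0]) cube([60, 60, 726]);
translate([31, 760, 0]) cube([60, 60, 726]);
translate([546, 760, 0]) cube([60, 60, 726]);
translate([63, 152, 764]) {
  cube([511, 547, 9]);
  translate([0, 0, 9]) cube([511, 9, 241]);
  translate([0, 538, 9]) cube([511, 9, 241]);
  translate([0, 9, 9]) cube([9, 529, 241]);
  translate([502, 9, 9]) cube([9, 529, 241]);
}
translate([64, 154, 1014]) {
  cube([509, 543, 14]);
  translate([0, 0, 14]) cube([509, 14, 168]);
  translate([0, 529, 14]) cube([509, 14, 168]);
  translate([0, 14, 14]) cube([14, 515, 168]);
  translate([495, 14, 14]) cube([14, 515, 168]);
}
translate([65, 165, 1196]) {
  cube([507, 521, 22]);
  translate([0, 0, 22]) cube([507, 22, 57]);
  translate([0, 499, 22]) cube([507, 22, 57]);
  translate([0, 22, 22]) cube([22, 477, 57]);
  translate([485, 22, 22]) cube([22, 477, 57]);
}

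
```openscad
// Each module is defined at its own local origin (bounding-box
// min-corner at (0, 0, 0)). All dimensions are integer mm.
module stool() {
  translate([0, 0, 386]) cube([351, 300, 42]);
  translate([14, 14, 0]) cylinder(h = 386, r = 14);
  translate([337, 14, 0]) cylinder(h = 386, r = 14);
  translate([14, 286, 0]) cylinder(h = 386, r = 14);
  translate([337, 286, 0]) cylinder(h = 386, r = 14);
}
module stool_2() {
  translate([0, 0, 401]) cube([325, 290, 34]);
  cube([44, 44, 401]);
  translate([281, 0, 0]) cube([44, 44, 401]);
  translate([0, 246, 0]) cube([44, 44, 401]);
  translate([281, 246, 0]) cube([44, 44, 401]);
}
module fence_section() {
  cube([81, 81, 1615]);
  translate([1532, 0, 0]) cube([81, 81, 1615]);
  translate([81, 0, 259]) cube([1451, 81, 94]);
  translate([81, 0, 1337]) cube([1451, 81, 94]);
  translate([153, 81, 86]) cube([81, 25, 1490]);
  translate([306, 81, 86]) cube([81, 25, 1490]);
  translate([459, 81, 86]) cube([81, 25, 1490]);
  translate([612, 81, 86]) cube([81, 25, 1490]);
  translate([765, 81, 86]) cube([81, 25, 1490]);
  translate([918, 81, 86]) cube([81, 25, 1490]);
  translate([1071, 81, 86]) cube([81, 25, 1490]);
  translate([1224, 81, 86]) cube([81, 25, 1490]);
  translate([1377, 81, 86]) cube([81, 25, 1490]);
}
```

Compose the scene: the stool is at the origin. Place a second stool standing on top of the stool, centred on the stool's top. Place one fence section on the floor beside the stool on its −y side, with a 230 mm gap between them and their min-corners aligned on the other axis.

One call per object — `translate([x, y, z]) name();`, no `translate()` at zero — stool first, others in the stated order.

stool();
translate([13, 5, 428]) stool_2();
translate([0, -336, 0]) fence_section();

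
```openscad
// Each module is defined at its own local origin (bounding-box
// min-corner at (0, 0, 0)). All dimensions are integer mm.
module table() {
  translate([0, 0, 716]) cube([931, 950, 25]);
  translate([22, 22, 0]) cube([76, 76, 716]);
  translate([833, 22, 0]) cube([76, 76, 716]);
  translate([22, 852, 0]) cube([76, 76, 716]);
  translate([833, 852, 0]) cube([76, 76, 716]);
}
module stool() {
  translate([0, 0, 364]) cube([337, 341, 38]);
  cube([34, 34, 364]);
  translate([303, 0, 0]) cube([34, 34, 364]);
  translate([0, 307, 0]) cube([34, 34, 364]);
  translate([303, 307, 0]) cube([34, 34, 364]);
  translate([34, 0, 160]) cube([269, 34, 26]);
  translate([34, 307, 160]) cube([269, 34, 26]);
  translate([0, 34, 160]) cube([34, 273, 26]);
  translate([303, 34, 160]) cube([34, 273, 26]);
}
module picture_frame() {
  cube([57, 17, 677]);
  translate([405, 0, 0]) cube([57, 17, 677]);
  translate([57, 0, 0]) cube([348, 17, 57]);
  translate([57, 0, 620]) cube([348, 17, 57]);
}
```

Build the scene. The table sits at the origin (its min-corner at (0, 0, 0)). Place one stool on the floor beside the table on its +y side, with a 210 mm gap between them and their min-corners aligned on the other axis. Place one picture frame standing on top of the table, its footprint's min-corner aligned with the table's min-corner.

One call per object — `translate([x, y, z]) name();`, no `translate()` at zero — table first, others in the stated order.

table();
translate([0, 1160, 0]) stool();
translate([0, 0, 741]) picture_frame();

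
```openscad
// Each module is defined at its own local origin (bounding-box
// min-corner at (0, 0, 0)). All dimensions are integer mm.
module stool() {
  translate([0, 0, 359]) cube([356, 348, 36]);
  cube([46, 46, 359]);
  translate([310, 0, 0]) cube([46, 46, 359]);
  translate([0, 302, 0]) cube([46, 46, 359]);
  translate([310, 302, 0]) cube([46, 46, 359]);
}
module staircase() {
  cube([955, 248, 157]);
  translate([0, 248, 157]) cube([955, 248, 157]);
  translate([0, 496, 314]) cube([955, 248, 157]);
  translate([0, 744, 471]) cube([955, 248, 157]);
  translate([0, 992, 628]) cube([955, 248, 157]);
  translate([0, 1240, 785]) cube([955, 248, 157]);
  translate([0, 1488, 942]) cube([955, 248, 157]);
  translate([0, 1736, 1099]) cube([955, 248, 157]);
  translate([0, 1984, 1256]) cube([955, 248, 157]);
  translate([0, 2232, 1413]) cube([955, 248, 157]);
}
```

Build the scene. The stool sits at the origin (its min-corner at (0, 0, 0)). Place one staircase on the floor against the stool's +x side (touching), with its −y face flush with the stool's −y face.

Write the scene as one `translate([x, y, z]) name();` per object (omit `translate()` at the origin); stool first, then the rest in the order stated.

stool();
translate([356, 0, 0]) staircase();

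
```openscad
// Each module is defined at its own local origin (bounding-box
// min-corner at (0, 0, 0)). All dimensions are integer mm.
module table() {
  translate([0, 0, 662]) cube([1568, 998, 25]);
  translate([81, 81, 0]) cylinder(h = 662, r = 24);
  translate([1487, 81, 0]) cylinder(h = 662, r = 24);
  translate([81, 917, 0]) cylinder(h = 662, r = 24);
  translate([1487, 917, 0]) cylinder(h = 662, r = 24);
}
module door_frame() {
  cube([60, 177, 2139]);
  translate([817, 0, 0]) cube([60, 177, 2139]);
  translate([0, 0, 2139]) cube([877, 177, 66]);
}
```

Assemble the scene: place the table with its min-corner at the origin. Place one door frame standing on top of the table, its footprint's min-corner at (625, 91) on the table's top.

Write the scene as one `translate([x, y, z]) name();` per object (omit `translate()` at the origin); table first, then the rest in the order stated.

table();
translate([625, 91, 687]) door_frame();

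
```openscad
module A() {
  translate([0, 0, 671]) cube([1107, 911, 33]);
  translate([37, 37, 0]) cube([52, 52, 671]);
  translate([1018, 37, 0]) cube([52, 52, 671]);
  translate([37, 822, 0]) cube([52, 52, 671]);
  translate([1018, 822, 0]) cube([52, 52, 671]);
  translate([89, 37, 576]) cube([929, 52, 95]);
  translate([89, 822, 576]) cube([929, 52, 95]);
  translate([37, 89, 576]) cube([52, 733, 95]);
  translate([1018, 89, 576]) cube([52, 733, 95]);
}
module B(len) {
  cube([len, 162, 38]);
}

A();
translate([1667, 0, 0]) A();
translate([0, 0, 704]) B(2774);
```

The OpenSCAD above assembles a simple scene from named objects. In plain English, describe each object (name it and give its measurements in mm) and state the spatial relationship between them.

A is a rectangular dining table. The top is 1107×911×33 mm with its upper surface at z = 704 mm. It stands on four 52×52 mm square legs, each inset 37 mm from the nearest pair of top edges, running from the floor to the underside of the top. Four apron rails, 52 mm thick and 95 mm tall, run between adjacent legs with their top edges flush with the underside of the top and their outer faces flush with the legs' outer faces.

B is a rectangular beam 2774 mm long (x), 162 mm deep (y), 38 mm thick (z).

The beam spans the tops of two tables placed 560 mm apart, resting at z = 704 mm.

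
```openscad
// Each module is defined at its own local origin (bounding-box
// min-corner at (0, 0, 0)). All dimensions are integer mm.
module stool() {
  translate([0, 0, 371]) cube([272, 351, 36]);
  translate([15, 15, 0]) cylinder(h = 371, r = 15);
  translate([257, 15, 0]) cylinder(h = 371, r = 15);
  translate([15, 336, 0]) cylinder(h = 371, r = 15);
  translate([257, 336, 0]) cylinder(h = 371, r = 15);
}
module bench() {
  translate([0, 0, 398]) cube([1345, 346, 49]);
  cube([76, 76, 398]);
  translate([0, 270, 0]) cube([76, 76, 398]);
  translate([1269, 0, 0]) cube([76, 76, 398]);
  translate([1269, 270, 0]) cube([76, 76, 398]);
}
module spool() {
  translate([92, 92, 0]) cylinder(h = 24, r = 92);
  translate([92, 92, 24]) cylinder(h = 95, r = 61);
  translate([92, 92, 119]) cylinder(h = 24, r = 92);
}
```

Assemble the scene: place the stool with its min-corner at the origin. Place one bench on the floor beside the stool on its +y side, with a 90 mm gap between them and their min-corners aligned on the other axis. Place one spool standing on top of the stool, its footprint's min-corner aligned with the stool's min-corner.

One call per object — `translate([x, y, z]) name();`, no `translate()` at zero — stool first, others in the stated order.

stool();
translate([0, 441, 0]) bench();
translate([0, 0, 407]) spool();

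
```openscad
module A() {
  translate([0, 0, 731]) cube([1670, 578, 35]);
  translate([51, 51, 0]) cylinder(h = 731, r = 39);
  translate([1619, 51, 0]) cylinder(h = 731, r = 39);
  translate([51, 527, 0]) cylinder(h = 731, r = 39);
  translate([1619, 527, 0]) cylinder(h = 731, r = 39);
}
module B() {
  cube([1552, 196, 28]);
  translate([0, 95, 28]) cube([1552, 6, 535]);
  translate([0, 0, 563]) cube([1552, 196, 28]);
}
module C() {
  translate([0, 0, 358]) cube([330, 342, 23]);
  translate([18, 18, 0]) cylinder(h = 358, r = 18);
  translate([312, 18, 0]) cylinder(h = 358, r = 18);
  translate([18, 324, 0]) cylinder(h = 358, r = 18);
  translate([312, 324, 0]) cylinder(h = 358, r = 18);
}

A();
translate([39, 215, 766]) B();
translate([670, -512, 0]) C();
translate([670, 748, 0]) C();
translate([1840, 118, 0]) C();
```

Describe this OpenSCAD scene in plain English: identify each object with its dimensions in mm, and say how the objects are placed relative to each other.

A is a table: top 1670 mm (x) × 578 mm (y), 35 mm thick, upper face at z = 766 mm, on four round legs of 78 mm diameter, each leg's bounding box inset 12 mm from the nearest pair of top edges, running from z = 0 to the bottom of the top.

B is an I-beam lying along x, 1552 mm long. Overall section height 591 mm. Two flanges 196 mm wide (y) and 28 mm thick, one on the floor and one at the top; a web 6 mm thick runs between them, centred on the flange width.

C is a simple wooden stool: a rectangular seat 330 mm (x) by 342 mm (y), 23 mm thick, top face at z = 381 mm, on four round legs, each 36 mm in diameter. The legs rest on z = 0, each leg's axis is inset half a diameter from the nearest pair of seat edges (so the leg's bounding box is flush with the corner).

The I-beam is on top of the table. Three stools sit around the table at the −y, +y, +x sides.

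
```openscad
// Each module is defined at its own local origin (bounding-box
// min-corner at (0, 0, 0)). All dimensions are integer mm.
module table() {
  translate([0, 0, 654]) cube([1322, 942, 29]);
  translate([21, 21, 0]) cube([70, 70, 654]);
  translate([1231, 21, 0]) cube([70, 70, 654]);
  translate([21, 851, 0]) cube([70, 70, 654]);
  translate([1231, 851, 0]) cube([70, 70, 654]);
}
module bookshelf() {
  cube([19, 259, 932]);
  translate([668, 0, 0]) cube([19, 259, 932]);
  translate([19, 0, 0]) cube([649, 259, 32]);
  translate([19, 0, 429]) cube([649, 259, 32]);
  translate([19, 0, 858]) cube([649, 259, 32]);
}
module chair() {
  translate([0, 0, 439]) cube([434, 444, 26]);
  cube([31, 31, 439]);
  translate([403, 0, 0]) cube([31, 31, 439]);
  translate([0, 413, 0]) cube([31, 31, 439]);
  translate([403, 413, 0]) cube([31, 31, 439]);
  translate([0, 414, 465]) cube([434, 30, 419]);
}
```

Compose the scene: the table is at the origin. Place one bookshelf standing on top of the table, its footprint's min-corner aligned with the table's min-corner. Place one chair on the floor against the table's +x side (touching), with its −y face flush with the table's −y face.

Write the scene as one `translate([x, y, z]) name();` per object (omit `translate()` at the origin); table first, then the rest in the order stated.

table();
translate([0, 0, 683]) bookshelf();
translate([1322, 0, 0]) chair();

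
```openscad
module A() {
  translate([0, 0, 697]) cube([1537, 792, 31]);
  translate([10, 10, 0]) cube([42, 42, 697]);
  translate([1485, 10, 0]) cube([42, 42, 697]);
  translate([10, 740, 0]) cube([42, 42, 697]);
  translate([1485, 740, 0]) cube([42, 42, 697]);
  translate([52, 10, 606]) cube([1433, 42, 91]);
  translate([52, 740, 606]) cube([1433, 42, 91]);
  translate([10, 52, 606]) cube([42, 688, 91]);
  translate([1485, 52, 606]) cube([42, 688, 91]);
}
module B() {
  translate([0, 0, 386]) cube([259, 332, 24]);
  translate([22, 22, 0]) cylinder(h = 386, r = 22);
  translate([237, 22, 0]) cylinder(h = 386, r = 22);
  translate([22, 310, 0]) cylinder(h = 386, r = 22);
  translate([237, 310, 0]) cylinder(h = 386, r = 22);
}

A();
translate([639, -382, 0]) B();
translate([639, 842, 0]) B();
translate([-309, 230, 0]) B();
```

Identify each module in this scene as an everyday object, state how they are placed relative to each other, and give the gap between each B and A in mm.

A is a table. B is a stool. Three stools sit around the table at the −y, +y, −x sides. The gap between each stool and the table is 50 mm.

Each stool's nearest face is 50 mm from the table's bounding box.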